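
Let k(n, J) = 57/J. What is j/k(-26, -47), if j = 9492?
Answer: -148708/19 ≈ -7826.7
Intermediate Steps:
j/k(-26, -47) = 9492/((57/(-47))) = 9492/((57*(-1/47))) = 9492/(-57/47) = 9492*(-47/57) = -148708/19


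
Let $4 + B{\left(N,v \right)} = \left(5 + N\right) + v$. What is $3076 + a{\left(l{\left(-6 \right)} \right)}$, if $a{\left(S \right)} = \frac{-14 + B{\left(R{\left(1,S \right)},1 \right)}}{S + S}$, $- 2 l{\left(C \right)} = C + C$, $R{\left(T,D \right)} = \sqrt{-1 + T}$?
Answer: $3075$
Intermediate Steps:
$l{\left(C \right)} = - C$ ($l{\left(C \right)} = - \frac{C + C}{2} = - \frac{2 C}{2} = - C$)
$B{\left(N,v \right)} = 1 + N + v$ ($B{\left(N,v \right)} = -4 + \left(\left(5 + N\right) + v\right) = -4 + \left(5 + N + v\right) = 1 + N + v$)
$a{\left(S \right)} = - \frac{6}{S}$ ($a{\left(S \right)} = \frac{-14 + \left(1 + \sqrt{-1 + 1} + 1\right)}{S + S} = \frac{-14 + \left(1 + \sqrt{0} + 1\right)}{2 S} = \left(-14 + \left(1 + 0 + 1\right)\right) \frac{1}{2 S} = \left(-14 + 2\right) \frac{1}{2 S} = - 12 \frac{1}{2 S} = - \frac{6}{S}$)
$3076 + a{\left(l{\left(-6 \right)} \right)} = 3076 - \frac{6}{\left(-1\right) \left(-6\right)} = 3076 - \frac{6}{6} = 3076 - 1 = 3075$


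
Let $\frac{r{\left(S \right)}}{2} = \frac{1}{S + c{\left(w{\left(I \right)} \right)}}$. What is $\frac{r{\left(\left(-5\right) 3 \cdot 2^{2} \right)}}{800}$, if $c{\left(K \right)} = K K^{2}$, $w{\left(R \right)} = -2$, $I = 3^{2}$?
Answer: $- \frac{1}{27200} \approx -3.6765 \cdot 10^{-5}$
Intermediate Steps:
$I = 9$
$c{\left(K \right)} = K^{3}$
$r{\left(S \right)} = \frac{2}{-8 + S}$ ($r{\left(S \right)} = \frac{2}{S + \left(-2\right)^{3}} = \frac{2}{S - 8} = \frac{2}{-8 + S}$)
$\frac{r{\left(\left(-5\right) 3 \cdot 2^{2} \right)}}{800} = \frac{2 \frac{1}{-8 + \left(-5\right) 3 \cdot 2^{2}}}{800} = \frac{2}{-8 - 60} \cdot \frac{1}{800} = \frac{2}{-68} \cdot \frac{1}{800} = 2 \left(- \frac{1}{68}\right) \frac{1}{800} = \left(- \frac{1}{34}\right) \frac{1}{800} = - \frac{1}{27200}$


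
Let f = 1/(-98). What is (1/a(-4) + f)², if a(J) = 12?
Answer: 1849/345744 ≈ 0.0053479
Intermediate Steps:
f = -1/98 ≈ -0.010204
(1/a(-4) + f)² = (1/12 - 1/98)² = (43/588)² = 1849/345744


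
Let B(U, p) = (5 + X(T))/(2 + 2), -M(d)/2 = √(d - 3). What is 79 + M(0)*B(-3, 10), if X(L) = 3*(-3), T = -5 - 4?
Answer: 79 + 2*I*√3 ≈ 79.0 + 3.4641*I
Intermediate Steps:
M(d) = -2*√(-3 + d) (M(d) = -2*√(d - 3) = -2*√(-3 + d))
T = -9
X(L) = -9
B(U, p) = -1 (B(U, p) = (5 - 9)/(2 + 2) = -4/4 = -4*¼ = -1)
79 + M(0)*B(-3, 10) = 79 - 2*√(-3 + 0)*(-1) = 79 - 2*I*√3*(-1) = 79 + 2*I*√3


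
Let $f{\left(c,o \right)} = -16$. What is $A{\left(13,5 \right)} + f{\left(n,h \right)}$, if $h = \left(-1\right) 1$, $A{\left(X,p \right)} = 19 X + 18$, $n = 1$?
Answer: $249$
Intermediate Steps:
$A{\left(X,p \right)} = 18 + 19 X$
$h = -1$
$A{\left(13,5 \right)} + f{\left(n,h \right)} = \left(18 + 19 \cdot 13\right) - 16 = \left(18 + 247\right) - 16 = 265 - 16 = 249$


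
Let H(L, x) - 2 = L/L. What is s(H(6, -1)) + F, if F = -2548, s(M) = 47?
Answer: -2501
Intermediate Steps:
H(L, x) = 3 (H(L, x) = 2 + L/L = 2 + 1 = 3)
s(H(6, -1)) + F = 47 - 2548 = -2501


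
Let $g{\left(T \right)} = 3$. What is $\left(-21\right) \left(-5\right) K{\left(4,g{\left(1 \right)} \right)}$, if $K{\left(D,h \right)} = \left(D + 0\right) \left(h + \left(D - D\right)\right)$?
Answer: $1260$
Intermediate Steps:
$K{\left(D,h \right)} = D h$ ($K{\left(D,h \right)} = D \left(h + 0\right) = D h$)
$\left(-21\right) \left(-5\right) K{\left(4,g{\left(1 \right)} \right)} = \left(-21\right) \left(-5\right) 4 \cdot 3 = 105 \cdot 12 = 1260$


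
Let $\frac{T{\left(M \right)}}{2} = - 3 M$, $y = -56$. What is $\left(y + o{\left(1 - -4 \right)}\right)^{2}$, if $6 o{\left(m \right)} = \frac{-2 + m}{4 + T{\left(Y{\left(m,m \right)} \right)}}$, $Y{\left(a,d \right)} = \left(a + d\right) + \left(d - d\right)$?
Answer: $\frac{39350529}{12544} \approx 3137.0$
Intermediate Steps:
$Y{\left(a,d \right)} = a + d$ ($Y{\left(a,d \right)} = \left(a + d\right) + 0 = a + d$)
$T{\left(M \right)} = - 6 M$ ($T{\left(M \right)} = 2 \left(- 3 M\right) = - 6 M$)
$o{\left(m \right)} = \frac{-2 + m}{6 \left(4 - 12 m\right)}$ ($o{\left(m \right)} = \frac{\left(-2 + m\right) \frac{1}{4 - 6 \left(m + m\right)}}{6} = \frac{\left(-2 + m\right) \frac{1}{4 - 6 \cdot 2 m}}{6} = \frac{\left(-2 + m\right) \frac{1}{4 - 12 m}}{6} = \frac{\frac{1}{4 - 12 m} \left(-2 + m\right)}{6} = \frac{-2 + m}{6 \left(4 - 12 m\right)}$)
$\left(y + o{\left(1 - -4 \right)}\right)^{2} = \left(-56 + \frac{2 - \left(1 - -4\right)}{24 \left(-1 + 3 \left(1 - -4\right)\right)}\right)^{2} = \left(-56 + \frac{2 - \left(1 + 4\right)}{24 \left(-1 + 3 \left(1 + 4\right)\right)}\right)^{2} = \left(-56 + \frac{2 - 5}{24 \left(-1 + 3 \cdot 5\right)}\right)^{2} = \left(-56 + \frac{2 - 5}{24 \left(-1 + 15\right)}\right)^{2} = \left(-56 + \frac{1}{24} \cdot \frac{1}{14} \left(-3\right)\right)^{2} = \left(-56 - \frac{1}{112}\right)^{2} = \left(- \frac{6273}{112}\right)^{2} = \frac{39350529}{12544}$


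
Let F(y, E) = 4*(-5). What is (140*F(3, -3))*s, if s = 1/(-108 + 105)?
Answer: 2800/3 ≈ 933.33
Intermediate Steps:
F(y, E) = -20
s = -1/3 (s = 1/(-3) = -1/3 ≈ -0.33333)
(140*F(3, -3))*s = (140*(-20))*(-1/3) = -2800*(-1/3) = 2800/3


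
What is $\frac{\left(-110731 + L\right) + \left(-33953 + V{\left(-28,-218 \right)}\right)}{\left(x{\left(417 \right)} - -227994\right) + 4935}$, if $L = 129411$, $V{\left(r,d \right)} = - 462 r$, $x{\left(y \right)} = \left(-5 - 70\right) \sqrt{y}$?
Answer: $- \frac{20161299}{2009391608} - \frac{19475 \sqrt{417}}{6028174824} \approx -0.0101$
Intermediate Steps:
$x{\left(y \right)} = - 75 \sqrt{y}$ ($x{\left(y \right)} = \left(-5 - 70\right) \sqrt{y} = - 75 \sqrt{y}$)
$\frac{\left(-110731 + L\right) + \left(-33953 + V{\left(-28,-218 \right)}\right)}{\left(x{\left(417 \right)} - -227994\right) + 4935} = \frac{\left(-110731 + 129411\right) - 21017}{\left(- 75 \sqrt{417} - -227994\right) + 4935} = \frac{18680 + \left(-33953 + 12936\right)}{\left(- 75 \sqrt{417} + 227994\right) + 4935} = \frac{18680 - 21017}{\left(227994 - 75 \sqrt{417}\right) + 4935} = - \frac{2337}{232929 - 75 \sqrt{417}}$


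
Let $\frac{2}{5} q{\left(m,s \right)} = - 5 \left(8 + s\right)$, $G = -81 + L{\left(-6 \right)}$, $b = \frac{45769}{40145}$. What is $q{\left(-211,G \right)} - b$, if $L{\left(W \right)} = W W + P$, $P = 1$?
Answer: $\frac{487013}{1085} \approx 448.86$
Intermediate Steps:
$b = \frac{1237}{1085}$ ($b = 45769 \cdot \frac{1}{40145} = \frac{1237}{1085} \approx 1.1401$)
$L{\left(W \right)} = 1 + W^{2}$ ($L{\left(W \right)} = W W + 1 = W^{2} + 1 = 1 + W^{2}$)
$G = -44$ ($G = -81 + \left(1 + \left(-6\right)^{2}\right) = -81 + \left(1 + 36\right) = -81 + 37 = -44$)
$q{\left(m,s \right)} = -100 - \frac{25 s}{2}$ ($q{\left(m,s \right)} = \frac{5 \left(- 5 \left(8 + s\right)\right)}{2} = \frac{5 \left(-40 - 5 s\right)}{2} = -100 - \frac{25 s}{2}$)
$q{\left(-211,G \right)} - b = \left(-100 - -550\right) - \frac{1237}{1085} = \left(-100 + 550\right) - \frac{1237}{1085} = 450 - \frac{1237}{1085} = \frac{487013}{1085}$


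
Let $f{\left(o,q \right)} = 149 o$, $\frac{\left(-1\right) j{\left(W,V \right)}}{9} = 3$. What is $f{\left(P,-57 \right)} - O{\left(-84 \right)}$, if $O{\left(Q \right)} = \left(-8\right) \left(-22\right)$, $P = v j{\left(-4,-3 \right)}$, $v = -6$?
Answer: $23962$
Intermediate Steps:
$j{\left(W,V \right)} = -27$ ($j{\left(W,V \right)} = \left(-9\right) 3 = -27$)
$P = 162$ ($P = \left(-6\right) \left(-27\right) = 162$)
$O{\left(Q \right)} = 176$
$f{\left(P,-57 \right)} - O{\left(-84 \right)} = 149 \cdot 162 - 176 = 24138 - 176 = 23962$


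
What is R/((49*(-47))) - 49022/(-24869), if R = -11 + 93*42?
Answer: 16032911/57273307 ≈ 0.27994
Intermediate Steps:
R = 3895 (R = -11 + 3906 = 3895)
R/((49*(-47))) - 49022/(-24869) = 3895/((49*(-47))) - 49022/(-24869) = 3895/(-2303) - 49022*(-1/24869) = 3895*(-1/2303) + 49022/24869 = -3895/2303 + 49022/24869 = 16032911/57273307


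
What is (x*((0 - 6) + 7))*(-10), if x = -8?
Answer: 80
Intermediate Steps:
(x*((0 - 6) + 7))*(-10) = -8*((0 - 6) + 7)*(-10) = -8*(-6 + 7)*(-10) = -8*1*(-10) = -8*(-10) = 80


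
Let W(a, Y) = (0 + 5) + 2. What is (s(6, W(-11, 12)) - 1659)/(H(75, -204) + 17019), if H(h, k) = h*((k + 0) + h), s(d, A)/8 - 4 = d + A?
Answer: -1523/7344 ≈ -0.20738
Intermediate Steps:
W(a, Y) = 7 (W(a, Y) = 5 + 2 = 7)
s(d, A) = 32 + 8*A + 8*d (s(d, A) = 32 + 8*(d + A) = 32 + 8*(A + d) = 32 + (8*A + 8*d) = 32 + 8*A + 8*d)
H(h, k) = h*(h + k) (H(h, k) = h*(k + h) = h*(h + k))
(s(6, W(-11, 12)) - 1659)/(H(75, -204) + 17019) = ((32 + 8*7 + 8*6) - 1659)/(75*(75 - 204) + 17019) = ((32 + 56 + 48) - 1659)/(75*(-129) + 17019) = (136 - 1659)/(-9675 + 17019) = -1523/7344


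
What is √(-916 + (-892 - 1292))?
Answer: 10*I*√31 ≈ 55.678*I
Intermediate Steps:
√(-916 + (-892 - 1292)) = √(-916 - 2184) = √(-3100) = 10*I*√31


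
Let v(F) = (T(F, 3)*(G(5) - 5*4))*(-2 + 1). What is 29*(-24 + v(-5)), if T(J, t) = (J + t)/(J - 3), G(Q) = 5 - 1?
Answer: -580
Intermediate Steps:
G(Q) = 4
T(J, t) = (J + t)/(-3 + J)
v(F) = 16*(3 + F)/(-3 + F) (v(F) = (((F + 3)/(-3 + F))*(4 - 5*4))*(-2 + 1) = (((3 + F)/(-3 + F))*(4 - 20))*(-1) = (((3 + F)/(-3 + F))*(-16))*(-1) = -16*(3 + F)/(-3 + F)*(-1) = 16*(3 + F)/(-3 + F))
29*(-24 + v(-5)) = 29*(-24 + 16*(3 - 5)/(-3 - 5)) = 29*(-24 + 16*(-2)/(-8)) = 29*(-24 + 16*(-⅛)*(-2)) = 29*(-24 + 4) = 29*(-20) = -580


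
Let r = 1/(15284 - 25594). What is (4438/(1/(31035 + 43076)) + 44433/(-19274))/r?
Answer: -32679130486744345/9637 ≈ -3.3910e+12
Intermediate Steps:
r = -1/10310 (r = 1/(-10310) = -1/10310 ≈ -9.6993e-5)
(4438/(1/(31035 + 43076)) + 44433/(-19274))/r = (4438/(1/(31035 + 43076)) + 44433/(-19274))/(-1/10310) = (4438/(1/74111) + 44433*(-1/19274))*(-10310) = (4438/(1/74111) - 44433/19274)*(-10310) = (4438*74111 - 44433/19274)*(-10310) = (328904618 - 44433/19274)*(-10310) = (6339307562899/19274)*(-10310) = -32679130486744345/9637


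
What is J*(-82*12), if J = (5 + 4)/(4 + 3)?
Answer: -8856/7 ≈ -1265.1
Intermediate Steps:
J = 9/7 ≈ 1.2857
J*(-82*12) = 9*(-82*12)/7 = (9/7)*(-984) = -8856/7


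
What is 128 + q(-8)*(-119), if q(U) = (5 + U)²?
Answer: -943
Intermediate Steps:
128 + q(-8)*(-119) = 128 + (5 - 8)²*(-119) = 128 + (-3)²*(-119) = 128 + 9*(-119) = 128 - 1071 = -943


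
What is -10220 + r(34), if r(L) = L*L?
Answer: -9064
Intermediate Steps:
r(L) = L²
-10220 + r(34) = -10220 + 34² = -10220 + 1156 = -9064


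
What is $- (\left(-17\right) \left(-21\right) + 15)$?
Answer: $-372$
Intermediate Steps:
$- (\left(-17\right) \left(-21\right) + 15) = - (357 + 15) = \left(-1\right) 372 = -372$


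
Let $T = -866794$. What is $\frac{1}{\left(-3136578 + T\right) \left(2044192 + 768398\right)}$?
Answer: $- \frac{1}{11259844053480} \approx -8.8811 \cdot 10^{-14}$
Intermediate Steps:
$\frac{1}{\left(-3136578 + T\right) \left(2044192 + 768398\right)} = \frac{1}{\left(-3136578 - 866794\right) \left(2044192 + 768398\right)} = \frac{1}{\left(-4003372\right) 2812590} = \frac{1}{-11259844053480} = - \frac{1}{11259844053480}$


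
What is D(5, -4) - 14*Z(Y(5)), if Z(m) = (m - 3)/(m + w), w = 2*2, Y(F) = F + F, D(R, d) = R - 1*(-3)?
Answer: 1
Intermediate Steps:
D(R, d) = 3 + R (D(R, d) = R + 3 = 3 + R)
Y(F) = 2*F
w = 4
Z(m) = (-3 + m)/(4 + m) (Z(m) = (m - 3)/(m + 4) = (-3 + m)/(4 + m))
D(5, -4) - 14*Z(Y(5)) = (3 + 5) - 14*(-3 + 2*5)/(4 + 2*5) = 8 - 14*(-3 + 10)/(4 + 10) = 8 - 14*7/14 = 8 - 7 = 1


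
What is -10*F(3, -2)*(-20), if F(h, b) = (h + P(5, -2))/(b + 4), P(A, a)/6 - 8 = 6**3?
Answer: 134700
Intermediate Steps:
P(A, a) = 1344 (P(A, a) = 48 + 6*6**3 = 48 + 6*216 = 48 + 1296 = 1344)
F(h, b) = (1344 + h)/(4 + b) (F(h, b) = (h + 1344)/(b + 4) = (1344 + h)/(4 + b))
-10*F(3, -2)*(-20) = -10*(1344 + 3)/(4 - 2)*(-20) = -10*1347/2*(-20) = -6735*(-20) = 134700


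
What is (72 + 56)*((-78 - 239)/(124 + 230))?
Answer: -20288/177 ≈ -114.62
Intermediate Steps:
(72 + 56)*((-78 - 239)/(124 + 230)) = 128*(-317/354) = -20288/177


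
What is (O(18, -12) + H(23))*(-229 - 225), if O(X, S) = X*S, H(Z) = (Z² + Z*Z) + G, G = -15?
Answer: -375458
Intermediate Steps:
H(Z) = -15 + 2*Z² (H(Z) = (Z² + Z*Z) - 15 = (Z² + Z²) - 15 = 2*Z² - 15 = -15 + 2*Z²)
O(X, S) = S*X
(O(18, -12) + H(23))*(-229 - 225) = (-12*18 + (-15 + 2*23²))*(-229 - 225) = (-216 + (-15 + 2*529))*(-454) = (-216 + (-15 + 1058))*(-454) = (-216 + 1043)*(-454) = 827*(-454) = -375458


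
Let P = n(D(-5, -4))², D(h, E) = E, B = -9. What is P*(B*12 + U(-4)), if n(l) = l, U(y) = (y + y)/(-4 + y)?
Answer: -1712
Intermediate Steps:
U(y) = 2*y/(-4 + y) (U(y) = (2*y)/(-4 + y) = 2*y/(-4 + y))
P = 16 (P = (-4)² = 16)
P*(B*12 + U(-4)) = 16*(-9*12 + 2*(-4)/(-4 - 4)) = 16*(-108 + 2*(-4)/(-8)) = 16*(-108 + 2*(-4)*(-⅛)) = 16*(-108 + 1) = 16*(-107) = -1712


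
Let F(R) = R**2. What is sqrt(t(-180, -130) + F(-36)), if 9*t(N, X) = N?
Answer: 2*sqrt(319) ≈ 35.721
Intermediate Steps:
t(N, X) = N/9
sqrt(t(-180, -130) + F(-36)) = sqrt((1/9)*(-180) + (-36)**2) = sqrt(-20 + 1296) = sqrt(1276) = 2*sqrt(319)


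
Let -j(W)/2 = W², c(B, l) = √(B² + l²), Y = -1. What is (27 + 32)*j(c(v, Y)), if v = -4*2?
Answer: -7670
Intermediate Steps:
v = -8
j(W) = -2*W²
(27 + 32)*j(c(v, Y)) = (27 + 32)*(-2*(√((-8)² + (-1)²))²) = 59*(-2*(√(64 + 1))²) = 59*(-2*(√65)²) = 59*(-2*65) = 59*(-130) = -7670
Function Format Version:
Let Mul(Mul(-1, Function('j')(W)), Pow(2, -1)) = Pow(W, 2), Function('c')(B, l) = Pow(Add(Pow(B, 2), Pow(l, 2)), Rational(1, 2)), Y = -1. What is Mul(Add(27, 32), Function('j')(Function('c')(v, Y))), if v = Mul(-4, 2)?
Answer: -7670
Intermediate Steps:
v = -8
Function('j')(W) = Mul(-2, Pow(W, 2))
Mul(Add(27, 32), Function('j')(Function('c')(v, Y))) = Mul(Add(27, 32), Mul(-2, Pow(Pow(Add(Pow(-8, 2), Pow(-1, 2)), Rational(1, 2)), 2))) = Mul(59, Mul(-2, Pow(Pow(Add(64, 1), Rational(1, 2)), 2))) = Mul(59, Mul(-2, Pow(Pow(65, Rational(1, 2)), 2))) = Mul(59, Mul(-2, 65)) = Mul(59, -130) = -7670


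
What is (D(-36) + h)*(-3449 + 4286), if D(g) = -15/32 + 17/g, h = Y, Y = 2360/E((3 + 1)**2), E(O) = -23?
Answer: -63789909/736 ≈ -86671.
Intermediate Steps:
Y = -2360/23 (Y = 2360/(-23) = 2360*(-1/23) = -2360/23 ≈ -102.61)
h = -2360/23 ≈ -102.61
D(g) = -15/32 + 17/g (D(g) = -15*1/32 + 17/g = -15/32 + 17/g)
(D(-36) + h)*(-3449 + 4286) = ((-15/32 + 17/(-36)) - 2360/23)*(-3449 + 4286) = ((-15/32 + 17*(-1/36)) - 2360/23)*837 = ((-15/32 - 17/36) - 2360/23)*837 = (-271/288 - 2360/23)*837 = -685913/6624*837 = -63789909/736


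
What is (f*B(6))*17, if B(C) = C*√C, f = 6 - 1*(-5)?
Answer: 1122*√6 ≈ 2748.3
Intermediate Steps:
f = 11 (f = 6 + 5 = 11)
B(C) = C^(3/2)
(f*B(6))*17 = (11*6^(3/2))*17 = (11*(6*√6))*17 = (66*√6)*17 = 1122*√6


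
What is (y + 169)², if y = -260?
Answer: 8281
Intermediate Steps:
(y + 169)² = (-260 + 169)² = (-91)² = 8281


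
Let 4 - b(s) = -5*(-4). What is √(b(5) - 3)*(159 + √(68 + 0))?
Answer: I*√19*(159 + 2*√17) ≈ 729.01*I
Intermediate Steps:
b(s) = -16 (b(s) = 4 - (-5)*(-4) = 4 - 1*20 = 4 - 20 = -16)
√(b(5) - 3)*(159 + √(68 + 0)) = √(-16 - 3)*(159 + √(68 + 0)) = √(-19)*(159 + √68) = (I*√19)*(159 + 2*√17) = I*√19*(159 + 2*√17)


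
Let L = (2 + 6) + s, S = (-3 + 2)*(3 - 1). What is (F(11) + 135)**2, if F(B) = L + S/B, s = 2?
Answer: 2537649/121 ≈ 20972.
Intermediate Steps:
S = -2 (S = -1*2 = -2)
L = 10 (L = (2 + 6) + 2 = 8 + 2 = 10)
F(B) = 10 - 2/B
(F(11) + 135)**2 = ((10 - 2/11) + 135)**2 = (108/11 + 135)**2 = (1593/11)**2 = 2537649/121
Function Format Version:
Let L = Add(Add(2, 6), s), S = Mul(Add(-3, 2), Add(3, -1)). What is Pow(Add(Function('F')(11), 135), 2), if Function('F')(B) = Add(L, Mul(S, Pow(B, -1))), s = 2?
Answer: Rational(2537649, 121) ≈ 20972.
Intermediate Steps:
S = -2 (S = Mul(-1, 2) = -2)
L = 10 (L = Add(Add(2, 6), 2) = Add(8, 2) = 10)
Function('F')(B) = Add(10, Mul(-2, Pow(B, -1)))
Pow(Add(Function('F')(11), 135), 2) = Pow(Add(Add(10, Mul(-2, Pow(11, -1))), 135), 2) = Pow(Add(Add(10, Mul(-2, Rational(1, 11))), 135), 2) = Pow(Add(Add(10, Rational(-2, 11)), 135), 2) = Pow(Add(Rational(108, 11), 135), 2) = Pow(Rational(1593, 11), 2) = Rational(2537649, 121)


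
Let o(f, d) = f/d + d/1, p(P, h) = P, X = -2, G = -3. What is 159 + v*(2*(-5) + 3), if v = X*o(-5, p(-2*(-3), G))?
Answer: 694/3 ≈ 231.33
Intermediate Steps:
o(f, d) = d + f/d (o(f, d) = f/d + d*1 = f/d + d = d + f/d)
v = -31/3 (v = -2*(-2*(-3) - 5/((-2*(-3)))) = -2*(6 - 5/6) = -2*(6 - 5*⅙) = -2*(6 - ⅚) = -2*31/6 = -31/3 ≈ -10.333)
159 + v*(2*(-5) + 3) = 159 - 31*(2*(-5) + 3)/3 = 159 - 31*(-10 + 3)/3 = 159 - 31/3*(-7) = 159 + 217/3 = 694/3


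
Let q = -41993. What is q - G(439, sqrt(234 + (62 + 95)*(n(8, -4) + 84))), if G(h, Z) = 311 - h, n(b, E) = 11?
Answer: -41865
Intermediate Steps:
q - G(439, sqrt(234 + (62 + 95)*(n(8, -4) + 84))) = -41993 - (311 - 1*439) = -41993 - (311 - 439) = -41993 - 1*(-128) = -41993 + 128 = -41865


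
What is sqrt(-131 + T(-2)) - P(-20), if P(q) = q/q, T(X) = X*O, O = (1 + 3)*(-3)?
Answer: -1 + I*sqrt(107) ≈ -1.0 + 10.344*I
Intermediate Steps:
O = -12 (O = 4*(-3) = -12)
T(X) = -12*X (T(X) = X*(-12) = -12*X)
P(q) = 1
sqrt(-131 + T(-2)) - P(-20) = sqrt(-131 - 12*(-2)) - 1*1 = sqrt(-131 + 24) - 1 = sqrt(-107) - 1 = I*sqrt(107) - 1 = -1 + I*sqrt(107)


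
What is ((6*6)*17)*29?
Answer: 17748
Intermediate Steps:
((6*6)*17)*29 = (36*17)*29 = 612*29 = 17748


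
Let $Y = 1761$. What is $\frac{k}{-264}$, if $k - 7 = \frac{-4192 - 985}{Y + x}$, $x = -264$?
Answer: $- \frac{241}{17964} \approx -0.013416$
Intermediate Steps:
$k = \frac{5302}{1497}$ ($k = 7 + \frac{-4192 - 985}{1761 - 264} = 7 - \frac{5177}{1497} = \frac{5302}{1497} \approx 3.5417$)
$\frac{k}{-264} = \frac{5302}{1497 \left(-264\right)} = \frac{5302}{1497} \left(- \frac{1}{264}\right) = - \frac{241}{17964}$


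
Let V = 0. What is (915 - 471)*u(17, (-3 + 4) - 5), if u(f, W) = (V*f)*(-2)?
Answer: 0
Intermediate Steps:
u(f, W) = 0 (u(f, W) = (0*f)*(-2) = 0*(-2) = 0)
(915 - 471)*u(17, (-3 + 4) - 5) = (915 - 471)*0 = 444*0 = 0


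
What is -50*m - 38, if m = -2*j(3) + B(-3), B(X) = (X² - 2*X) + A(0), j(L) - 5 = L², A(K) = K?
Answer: 612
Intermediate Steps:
j(L) = 5 + L²
B(X) = X² - 2*X (B(X) = (X² - 2*X) + 0 = X² - 2*X)
m = -13 (m = -2*(5 + 3²) - 3*(-2 - 3) = -2*(5 + 9) - 3*(-5) = -2*14 + 15 = -28 + 15 = -13)
-50*m - 38 = -50*(-13) - 38 = 650 - 38 = 612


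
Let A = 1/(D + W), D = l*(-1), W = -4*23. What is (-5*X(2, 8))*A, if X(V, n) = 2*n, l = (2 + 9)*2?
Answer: 40/57 ≈ 0.70175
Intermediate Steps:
W = -92
l = 22 (l = 11*2 = 22)
D = -22 (D = 22*(-1) = -22)
A = -1/114 (A = 1/(-22 - 92) = 1/(-114) = -1/114 ≈ -0.0087719)
(-5*X(2, 8))*A = -10*8*(-1/114) = -5*16*(-1/114) = -80*(-1/114) = 40/57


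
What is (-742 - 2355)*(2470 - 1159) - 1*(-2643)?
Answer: -4057524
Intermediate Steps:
(-742 - 2355)*(2470 - 1159) - 1*(-2643) = -3097*1311 + 2643 = -4060167 + 2643 = -4057524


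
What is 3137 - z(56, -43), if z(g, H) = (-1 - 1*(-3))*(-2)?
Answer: 3141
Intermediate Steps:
z(g, H) = -4 (z(g, H) = (-1 + 3)*(-2) = 2*(-2) = -4)
3137 - z(56, -43) = 3137 - 1*(-4) = 3137 + 4 = 3141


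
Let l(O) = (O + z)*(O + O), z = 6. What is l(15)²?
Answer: 396900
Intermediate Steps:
l(O) = 2*O*(6 + O) (l(O) = (O + 6)*(O + O) = (6 + O)*(2*O) = 2*O*(6 + O))
l(15)² = (2*15*(6 + 15))² = (2*15*21)² = 630² = 396900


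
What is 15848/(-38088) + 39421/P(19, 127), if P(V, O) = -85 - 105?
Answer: -188059771/904590 ≈ -207.90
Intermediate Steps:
P(V, O) = -190
15848/(-38088) + 39421/P(19, 127) = 15848/(-38088) + 39421/(-190) = 15848*(-1/38088) + 39421*(-1/190) = -1981/4761 - 39421/190 = -188059771/904590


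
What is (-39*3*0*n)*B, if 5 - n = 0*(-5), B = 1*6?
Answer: 0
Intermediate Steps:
B = 6
n = 5 (n = 5 - 0*(-5) = 5 - 1*0 = 5 + 0 = 5)
(-39*3*0*n)*B = -39*3*0*5*6 = -0*5*6 = -39*0*6 = 0*6 = 0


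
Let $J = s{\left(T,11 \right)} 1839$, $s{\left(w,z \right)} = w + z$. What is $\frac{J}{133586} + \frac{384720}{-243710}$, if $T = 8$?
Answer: $- \frac{4287773481}{3255624406} \approx -1.317$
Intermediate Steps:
$J = 34941$ ($J = \left(8 + 11\right) 1839 = 19 \cdot 1839 = 34941$)
$\frac{J}{133586} + \frac{384720}{-243710} = \frac{34941}{133586} + \frac{384720}{-243710} = 34941 \cdot \frac{1}{133586} + 384720 \left(- \frac{1}{243710}\right) = \frac{34941}{133586} - \frac{38472}{24371} = - \frac{4287773481}{3255624406}$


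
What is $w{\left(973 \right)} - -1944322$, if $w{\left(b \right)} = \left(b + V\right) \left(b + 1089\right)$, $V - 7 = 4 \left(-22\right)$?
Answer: $3783626$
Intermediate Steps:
$V = -81$ ($V = 7 + 4 \left(-22\right) = 7 - 88 = -81$)
$w{\left(b \right)} = \left(-81 + b\right) \left(1089 + b\right)$ ($w{\left(b \right)} = \left(b - 81\right) \left(b + 1089\right) = \left(-81 + b\right) \left(1089 + b\right)$)
$w{\left(973 \right)} - -1944322 = \left(-88209 + 973^{2} + 1008 \cdot 973\right) - -1944322 = \left(-88209 + 946729 + 980784\right) + 1944322 = 1839304 + 1944322 = 3783626$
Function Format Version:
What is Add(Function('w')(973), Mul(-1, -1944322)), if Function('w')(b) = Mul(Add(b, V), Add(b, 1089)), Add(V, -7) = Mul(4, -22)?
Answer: 3783626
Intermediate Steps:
V = -81 (V = Add(7, Mul(4, -22)) = Add(7, -88) = -81)
Function('w')(b) = Mul(Add(-81, b), Add(1089, b)) (Function('w')(b) = Mul(Add(b, -81), Add(b, 1089)) = Mul(Add(-81, b), Add(1089, b)))
Add(Function('w')(973), Mul(-1, -1944322)) = Add(Add(-88209, Pow(973, 2), Mul(1008, 973)), Mul(-1, -1944322)) = Add(Add(-88209, 946729, 980784), 1944322) = Add(1839304, 1944322) = 3783626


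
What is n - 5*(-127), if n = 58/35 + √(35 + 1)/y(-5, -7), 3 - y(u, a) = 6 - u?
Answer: 89027/140 ≈ 635.91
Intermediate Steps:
y(u, a) = -3 + u (y(u, a) = 3 - (6 - u) = 3 + (-6 + u) = -3 + u)
n = 127/140 (n = 58/35 + √(35 + 1)/(-3 - 5) = 58*(1/35) + √36/(-8) = 58/35 + 6*(-⅛) = 58/35 - ¾ = 127/140 ≈ 0.90714)
n - 5*(-127) = 127/140 - 5*(-127) = 127/140 + 635 = 89027/140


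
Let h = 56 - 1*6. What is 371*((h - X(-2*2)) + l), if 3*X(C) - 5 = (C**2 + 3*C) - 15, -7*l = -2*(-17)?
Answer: 17490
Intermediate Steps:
l = -34/7 (l = -(-2)*(-17)/7 = -1/7*34 = -34/7 ≈ -4.8571)
h = 50 (h = 56 - 6 = 50)
X(C) = -10/3 + C + C**2/3 (X(C) = 5/3 + ((C**2 + 3*C) - 15)/3 = 5/3 + (-15 + C**2 + 3*C)/3 = 5/3 + (-5 + C + C**2/3) = -10/3 + C + C**2/3)
371*((h - X(-2*2)) + l) = 371*((50 - (-10/3 - 2*2 + (-2*2)**2/3)) - 34/7) = 371*((50 - (-10/3 - 4 + (1/3)*(-4)**2)) - 34/7) = 371*((50 - (-10/3 - 4 + (1/3)*16)) - 34/7) = 371*((50 - (-10/3 - 4 + 16/3)) - 34/7) = 371*((50 - 1*(-2)) - 34/7) = 371*((50 + 2) - 34/7) = 371*(52 - 34/7) = 371*(330/7) = 17490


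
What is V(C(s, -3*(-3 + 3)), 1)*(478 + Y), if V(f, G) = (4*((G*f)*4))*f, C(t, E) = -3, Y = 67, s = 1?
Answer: 78480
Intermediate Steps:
V(f, G) = 16*G*f² (V(f, G) = (4*(4*G*f))*f = (16*G*f)*f = 16*G*f²)
V(C(s, -3*(-3 + 3)), 1)*(478 + Y) = (16*1*(-3)²)*(478 + 67) = (16*1*9)*545 = 144*545 = 78480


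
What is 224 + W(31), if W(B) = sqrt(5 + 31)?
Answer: 230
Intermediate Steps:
W(B) = 6 (W(B) = sqrt(36) = 6)
224 + W(31) = 224 + 6 = 230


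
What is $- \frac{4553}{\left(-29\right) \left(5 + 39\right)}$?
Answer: $\frac{157}{44} \approx 3.5682$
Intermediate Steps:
$- \frac{4553}{\left(-29\right) \left(5 + 39\right)} = - \frac{4553}{\left(-29\right) 44} = - \frac{4553}{-1276} = \left(-4553\right) \left(- \frac{1}{1276}\right) = \frac{157}{44}$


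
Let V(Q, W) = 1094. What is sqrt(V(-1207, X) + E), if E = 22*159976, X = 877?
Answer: 3*sqrt(391174) ≈ 1876.3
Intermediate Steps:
E = 3519472
sqrt(V(-1207, X) + E) = sqrt(1094 + 3519472) = sqrt(3520566) = 3*sqrt(391174)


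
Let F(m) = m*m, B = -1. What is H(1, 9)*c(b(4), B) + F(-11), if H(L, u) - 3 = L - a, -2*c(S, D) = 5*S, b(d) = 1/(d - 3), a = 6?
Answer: 126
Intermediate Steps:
b(d) = 1/(-3 + d)
c(S, D) = -5*S/2
F(m) = m²
H(L, u) = -3 + L (H(L, u) = 3 + (L - 1*6) = 3 + (L - 6) = 3 + (-6 + L) = -3 + L)
H(1, 9)*c(b(4), B) + F(-11) = (-3 + 1)*(-5/(2*(-3 + 4))) + (-11)² = -(-5)/1 + 121 = -(-5) + 121 = -2*(-5/2) + 121 = 5 + 121 = 126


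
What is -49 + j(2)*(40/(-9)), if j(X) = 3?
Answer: -187/3 ≈ -62.333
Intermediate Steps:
-49 + j(2)*(40/(-9)) = -49 + 3*(40/(-9)) = -49 + 3*(40*(-1/9)) = -49 + 3*(-40/9) = -49 - 40/3 = -187/3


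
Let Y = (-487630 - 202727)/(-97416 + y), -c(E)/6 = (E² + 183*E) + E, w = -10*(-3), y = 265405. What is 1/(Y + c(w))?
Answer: -167989/6471626637 ≈ -2.5958e-5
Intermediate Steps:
w = 30
c(E) = -1104*E - 6*E² (c(E) = -6*((E² + 183*E) + E) = -6*(E² + 184*E) = -1104*E - 6*E²)
Y = -690357/167989 (Y = (-487630 - 202727)/(-97416 + 265405) = -690357/167989 ≈ -4.1095)
1/(Y + c(w)) = 1/(-690357/167989 - 6*30*(184 + 30)) = 1/(-690357/167989 - 6*30*214) = 1/(-690357/167989 - 38520) = 1/(-6471626637/167989) = -167989/6471626637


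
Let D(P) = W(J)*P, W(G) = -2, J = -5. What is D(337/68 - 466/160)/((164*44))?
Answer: -2779/4906880 ≈ -0.00056635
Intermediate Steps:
D(P) = -2*P
D(337/68 - 466/160)/((164*44)) = (-2*(337/68 - 466/160))/((164*44)) = -2*(337*(1/68) - 466*1/160)/7216 = -2*(337/68 - 233/80)*(1/7216) = -2*2779/1360*(1/7216) = -2779/680*1/7216 = -2779/4906880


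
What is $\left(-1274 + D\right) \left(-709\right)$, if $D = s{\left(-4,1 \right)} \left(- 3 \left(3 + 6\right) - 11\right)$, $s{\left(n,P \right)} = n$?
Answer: $795498$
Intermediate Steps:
$D = 152$ ($D = - 4 \left(- 3 \left(3 + 6\right) - 11\right) = - 4 \left(\left(-3\right) 9 - 11\right) = - 4 \left(-27 - 11\right) = \left(-4\right) \left(-38\right) = 152$)
$\left(-1274 + D\right) \left(-709\right) = \left(-1274 + 152\right) \left(-709\right) = \left(-1122\right) \left(-709\right) = 795498$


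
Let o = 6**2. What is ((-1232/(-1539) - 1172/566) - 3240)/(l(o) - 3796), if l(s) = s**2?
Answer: 705846539/544421250 ≈ 1.2965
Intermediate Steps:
o = 36
((-1232/(-1539) - 1172/566) - 3240)/(l(o) - 3796) = ((-1232/(-1539) - 1172/566) - 3240)/(36**2 - 3796) = ((-1232*(-1/1539) - 1172*1/566) - 3240)/(1296 - 3796) = ((1232/1539 - 586/283) - 3240)/(-2500) = (-553198/435537 - 3240)*(-1/2500) = -1411693078/435537*(-1/2500) = 705846539/544421250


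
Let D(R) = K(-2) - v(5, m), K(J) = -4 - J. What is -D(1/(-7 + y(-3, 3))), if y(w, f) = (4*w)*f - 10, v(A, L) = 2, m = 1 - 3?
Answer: 4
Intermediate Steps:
m = -2
y(w, f) = -10 + 4*f*w (y(w, f) = 4*f*w - 10 = -10 + 4*f*w)
D(R) = -4 (D(R) = (-4 - 1*(-2)) - 1*2 = (-4 + 2) - 2 = -2 - 2 = -4)
-D(1/(-7 + y(-3, 3))) = -1*(-4) = 4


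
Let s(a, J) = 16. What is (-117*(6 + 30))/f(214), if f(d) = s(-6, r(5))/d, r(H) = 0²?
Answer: -112671/2 ≈ -56336.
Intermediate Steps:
r(H) = 0
f(d) = 16/d
(-117*(6 + 30))/f(214) = (-117*(6 + 30))/((16/214)) = (-117*36)/((16*(1/214))) = -4212/8/107 = -4212*107/8 = -112671/2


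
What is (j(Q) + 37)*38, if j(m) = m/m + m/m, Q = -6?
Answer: 1482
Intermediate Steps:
j(m) = 2 (j(m) = 1 + 1 = 2)
(j(Q) + 37)*38 = (2 + 37)*38 = 39*38 = 1482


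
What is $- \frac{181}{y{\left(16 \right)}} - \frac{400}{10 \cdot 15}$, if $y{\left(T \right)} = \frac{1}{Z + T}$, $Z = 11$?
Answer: $- \frac{14669}{3} \approx -4889.7$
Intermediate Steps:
$y{\left(T \right)} = \frac{1}{11 + T}$
$- \frac{181}{y{\left(16 \right)}} - \frac{400}{10 \cdot 15} = - \frac{181}{\frac{1}{11 + 16}} - \frac{400}{10 \cdot 15} = - \frac{181}{\frac{1}{27}} - \frac{400}{150} = - 181 \frac{1}{\frac{1}{27}} - \frac{8}{3} = \left(-181\right) 27 - \frac{8}{3} = -4887 - \frac{8}{3} = - \frac{14669}{3}$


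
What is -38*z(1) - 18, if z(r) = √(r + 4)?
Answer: -18 - 38*√5 ≈ -102.97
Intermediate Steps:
z(r) = √(4 + r)
-38*z(1) - 18 = -38*√(4 + 1) - 18 = -38*√5 - 18 = -18 - 38*√5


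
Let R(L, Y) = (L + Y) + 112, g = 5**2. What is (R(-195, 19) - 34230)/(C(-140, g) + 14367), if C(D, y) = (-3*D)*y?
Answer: -34294/24867 ≈ -1.3791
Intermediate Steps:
g = 25
C(D, y) = -3*D*y
R(L, Y) = 112 + L + Y
(R(-195, 19) - 34230)/(C(-140, g) + 14367) = ((112 - 195 + 19) - 34230)/(-3*(-140)*25 + 14367) = (-64 - 34230)/(10500 + 14367) = -34294/24867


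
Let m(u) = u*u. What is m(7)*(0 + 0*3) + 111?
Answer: 111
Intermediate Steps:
m(u) = u²
m(7)*(0 + 0*3) + 111 = 7²*(0 + 0*3) + 111 = 49*(0 + 0) + 111 = 49*0 + 111 = 0 + 111 = 111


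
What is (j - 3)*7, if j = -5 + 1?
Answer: -49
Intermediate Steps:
j = -4
(j - 3)*7 = (-4 - 3)*7 = -7*7 = -49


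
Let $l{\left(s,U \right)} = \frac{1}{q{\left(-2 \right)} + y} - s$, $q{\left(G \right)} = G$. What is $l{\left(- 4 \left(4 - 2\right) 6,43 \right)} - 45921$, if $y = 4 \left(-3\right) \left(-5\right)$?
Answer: $- \frac{2660633}{58} \approx -45873.0$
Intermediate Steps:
$y = 60$ ($y = \left(-12\right) \left(-5\right) = 60$)
$l{\left(s,U \right)} = \frac{1}{58} - s$ ($l{\left(s,U \right)} = \frac{1}{-2 + 60} - s = \frac{1}{58} - s$)
$l{\left(- 4 \left(4 - 2\right) 6,43 \right)} - 45921 = \left(\frac{1}{58} - - 4 \left(4 - 2\right) 6\right) - 45921 = \left(\frac{1}{58} - \left(-4\right) 2 \cdot 6\right) - 45921 = \left(\frac{1}{58} - \left(-8\right) 6\right) - 45921 = \left(\frac{1}{58} - -48\right) - 45921 = \left(\frac{1}{58} + 48\right) - 45921 = \frac{2785}{58} - 45921 = - \frac{2660633}{58}$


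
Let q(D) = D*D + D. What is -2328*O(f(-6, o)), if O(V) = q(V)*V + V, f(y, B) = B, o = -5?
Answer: 244440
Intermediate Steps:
q(D) = D + D² (q(D) = D² + D = D + D²)
O(V) = V + V²*(1 + V) (O(V) = (V*(1 + V))*V + V = V²*(1 + V) + V = V + V²*(1 + V))
-2328*O(f(-6, o)) = -(-11640)*(1 - 5*(1 - 5)) = -(-11640)*(1 - 5*(-4)) = -(-11640)*(1 + 20) = -(-11640)*21 = -2328*(-105) = 244440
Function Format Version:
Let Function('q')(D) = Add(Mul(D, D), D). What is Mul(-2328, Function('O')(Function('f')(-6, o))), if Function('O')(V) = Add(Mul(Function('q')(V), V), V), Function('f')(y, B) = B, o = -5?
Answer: 244440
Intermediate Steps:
Function('q')(D) = Add(D, Pow(D, 2)) (Function('q')(D) = Add(Pow(D, 2), D) = Add(D, Pow(D, 2)))
Function('O')(V) = Add(V, Mul(Pow(V, 2), Add(1, V))) (Function('O')(V) = Add(Mul(Mul(V, Add(1, V)), V), V) = Add(Mul(Pow(V, 2), Add(1, V)), V) = Add(V, Mul(Pow(V, 2), Add(1, V))))
Mul(-2328, Function('O')(Function('f')(-6, o))) = Mul(-2328, Mul(-5, Add(1, Mul(-5, Add(1, -5))))) = Mul(-2328, Mul(-5, Add(1, Mul(-5, -4)))) = Mul(-2328, Mul(-5, Add(1, 20))) = Mul(-2328, Mul(-5, 21)) = Mul(-2328, -105) = 244440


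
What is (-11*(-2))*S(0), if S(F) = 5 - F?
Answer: 110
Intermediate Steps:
(-11*(-2))*S(0) = (-11*(-2))*(5 - 1*0) = 22*(5 + 0) = 22*5 = 110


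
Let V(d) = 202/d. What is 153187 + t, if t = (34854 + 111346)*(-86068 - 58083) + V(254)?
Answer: -2676489822550/127 ≈ -2.1075e+10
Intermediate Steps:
t = -2676509277299/127 (t = (34854 + 111346)*(-86068 - 58083) + 202/254 = 146200*(-144151) + 202*(1/254) = -21074876200 + 101/127 = -2676509277299/127 ≈ -2.1075e+10)
153187 + t = 153187 - 2676509277299/127 = -2676489822550/127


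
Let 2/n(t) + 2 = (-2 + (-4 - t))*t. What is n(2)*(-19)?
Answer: 19/9 ≈ 2.1111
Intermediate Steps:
n(t) = 2/(-2 + t*(-6 - t)) (n(t) = 2/(-2 + (-2 + (-4 - t))*t) = 2/(-2 + (-6 - t)*t) = 2/(-2 + t*(-6 - t)))
n(2)*(-19) = -2/(2 + 2² + 6*2)*(-19) = -2/(2 + 4 + 12)*(-19) = -2/18*(-19) = -2*1/18*(-19) = -⅑*(-19) = 19/9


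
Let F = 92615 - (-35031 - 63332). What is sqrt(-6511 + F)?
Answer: sqrt(184467) ≈ 429.50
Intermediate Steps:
F = 190978 (F = 92615 - 1*(-98363) = 92615 + 98363 = 190978)
sqrt(-6511 + F) = sqrt(-6511 + 190978) = sqrt(184467)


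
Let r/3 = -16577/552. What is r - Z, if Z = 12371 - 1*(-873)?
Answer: -2453473/184 ≈ -13334.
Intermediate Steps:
r = -16577/184 (r = 3*(-16577/552) = -16577/184 ≈ -90.092)
Z = 13244 (Z = 12371 + 873 = 13244)
r - Z = -16577/184 - 1*13244 = -16577/184 - 13244 = -2453473/184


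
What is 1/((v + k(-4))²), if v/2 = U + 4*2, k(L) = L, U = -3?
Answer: 1/36 ≈ 0.027778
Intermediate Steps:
v = 10 (v = 2*(-3 + 4*2) = 2*(-3 + 8) = 2*5 = 10)
1/((v + k(-4))²) = 1/((10 - 4)²) = 1/(6²) = 1/36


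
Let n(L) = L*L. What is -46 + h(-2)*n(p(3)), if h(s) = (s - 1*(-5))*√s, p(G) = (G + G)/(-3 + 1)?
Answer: -46 + 27*I*√2 ≈ -46.0 + 38.184*I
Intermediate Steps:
p(G) = -G (p(G) = (2*G)/(-2) = (2*G)*(-½) = -G)
n(L) = L²
h(s) = √s*(5 + s) (h(s) = (s + 5)*√s = (5 + s)*√s = √s*(5 + s))
-46 + h(-2)*n(p(3)) = -46 + (√(-2)*(5 - 2))*(-1*3)² = -46 + ((I*√2)*3)*(-3)² = -46 + (3*I*√2)*9 = -46 + 27*I*√2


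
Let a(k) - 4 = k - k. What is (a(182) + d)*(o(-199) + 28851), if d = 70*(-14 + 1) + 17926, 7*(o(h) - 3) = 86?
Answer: 3439129280/7 ≈ 4.9130e+8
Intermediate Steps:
o(h) = 107/7 (o(h) = 3 + (1/7)*86 = 3 + 86/7 = 107/7)
d = 17016 (d = 70*(-13) + 17926 = -910 + 17926 = 17016)
a(k) = 4 (a(k) = 4 + (k - k) = 4 + 0 = 4)
(a(182) + d)*(o(-199) + 28851) = (4 + 17016)*(107/7 + 28851) = 17020*(202064/7) = 3439129280/7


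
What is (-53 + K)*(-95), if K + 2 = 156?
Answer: -9595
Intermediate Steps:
K = 154 (K = -2 + 156 = 154)
(-53 + K)*(-95) = (-53 + 154)*(-95) = 101*(-95) = -9595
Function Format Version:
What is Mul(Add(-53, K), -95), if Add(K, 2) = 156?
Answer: -9595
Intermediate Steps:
K = 154 (K = Add(-2, 156) = 154)
Mul(Add(-53, K), -95) = Mul(Add(-53, 154), -95) = Mul(101, -95) = -9595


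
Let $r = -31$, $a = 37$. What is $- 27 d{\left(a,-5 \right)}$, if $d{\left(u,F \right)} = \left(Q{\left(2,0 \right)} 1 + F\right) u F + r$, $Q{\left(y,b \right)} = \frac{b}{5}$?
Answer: $-24138$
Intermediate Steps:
$Q{\left(y,b \right)} = \frac{b}{5}$ ($Q{\left(y,b \right)} = b \frac{1}{5} = \frac{b}{5}$)
$d{\left(u,F \right)} = -31 + u F^{2}$ ($d{\left(u,F \right)} = \left(\frac{1}{5} \cdot 0 \cdot 1 + F\right) u F - 31 = \left(0 \cdot 1 + F\right) u F - 31 = \left(0 + F\right) u F - 31 = F u F - 31 = u F^{2} - 31 = -31 + u F^{2}$)
$- 27 d{\left(a,-5 \right)} = - 27 \left(-31 + 37 \left(-5\right)^{2}\right) = - 27 \left(-31 + 37 \cdot 25\right) = - 27 \left(-31 + 925\right) = \left(-27\right) 894 = -24138$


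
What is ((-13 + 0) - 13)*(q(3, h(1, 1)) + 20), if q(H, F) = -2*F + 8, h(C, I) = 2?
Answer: -624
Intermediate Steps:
q(H, F) = 8 - 2*F
((-13 + 0) - 13)*(q(3, h(1, 1)) + 20) = ((-13 + 0) - 13)*((8 - 2*2) + 20) = (-13 - 13)*((8 - 4) + 20) = -26*(4 + 20) = -26*24 = -624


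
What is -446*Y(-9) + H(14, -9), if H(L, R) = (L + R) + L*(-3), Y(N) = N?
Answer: 3977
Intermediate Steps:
H(L, R) = R - 2*L (H(L, R) = (L + R) - 3*L = R - 2*L)
-446*Y(-9) + H(14, -9) = -446*(-9) + (-9 - 2*14) = 4014 + (-9 - 28) = 4014 - 37 = 3977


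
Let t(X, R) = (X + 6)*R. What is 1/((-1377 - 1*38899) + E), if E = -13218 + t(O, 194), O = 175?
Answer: -1/18380 ≈ -5.4407e-5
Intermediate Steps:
t(X, R) = R*(6 + X) (t(X, R) = (6 + X)*R = R*(6 + X))
E = 21896 (E = -13218 + 194*(6 + 175) = -13218 + 194*181 = -13218 + 35114 = 21896)
1/((-1377 - 1*38899) + E) = 1/((-1377 - 1*38899) + 21896) = 1/((-1377 - 38899) + 21896) = 1/(-40276 + 21896) = 1/(-18380) = -1/18380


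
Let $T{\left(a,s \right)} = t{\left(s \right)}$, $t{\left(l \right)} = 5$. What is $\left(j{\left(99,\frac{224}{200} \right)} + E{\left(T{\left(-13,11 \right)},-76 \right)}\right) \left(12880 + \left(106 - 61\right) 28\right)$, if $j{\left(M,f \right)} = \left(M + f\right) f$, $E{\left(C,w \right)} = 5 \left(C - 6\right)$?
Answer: $\frac{189360052}{125} \approx 1.5149 \cdot 10^{6}$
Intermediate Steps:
$T{\left(a,s \right)} = 5$
$E{\left(C,w \right)} = -30 + 5 C$ ($E{\left(C,w \right)} = 5 \left(-6 + C\right) = -30 + 5 C$)
$j{\left(M,f \right)} = f \left(M + f\right)$
$\left(j{\left(99,\frac{224}{200} \right)} + E{\left(T{\left(-13,11 \right)},-76 \right)}\right) \left(12880 + \left(106 - 61\right) 28\right) = \left(\frac{224}{200} \left(99 + \frac{224}{200}\right) + \left(-30 + 5 \cdot 5\right)\right) \left(12880 + \left(106 - 61\right) 28\right) = \left(224 \cdot \frac{1}{200} \left(99 + 224 \cdot \frac{1}{200}\right) + \left(-30 + 25\right)\right) \left(12880 + 45 \cdot 28\right) = \left(\frac{28 \left(99 + \frac{28}{25}\right)}{25} - 5\right) \left(12880 + 1260\right) = \left(\frac{28}{25} \cdot \frac{2503}{25} - 5\right) 14140 = \left(\frac{70084}{625} - 5\right) 14140 = \frac{66959}{625} \cdot 14140 = \frac{189360052}{125}$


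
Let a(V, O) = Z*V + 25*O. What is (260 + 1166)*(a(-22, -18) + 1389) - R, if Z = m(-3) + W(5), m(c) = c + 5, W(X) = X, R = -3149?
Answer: 1122559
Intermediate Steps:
m(c) = 5 + c
Z = 7 (Z = (5 - 3) + 5 = 2 + 5 = 7)
a(V, O) = 7*V + 25*O
(260 + 1166)*(a(-22, -18) + 1389) - R = (260 + 1166)*((7*(-22) + 25*(-18)) + 1389) - 1*(-3149) = 1426*((-154 - 450) + 1389) + 3149 = 1426*(-604 + 1389) + 3149 = 1426*785 + 3149 = 1119410 + 3149 = 1122559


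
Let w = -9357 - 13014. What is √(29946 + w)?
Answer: 5*√303 ≈ 87.034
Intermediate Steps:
w = -22371
√(29946 + w) = √(29946 - 22371) = √7575 = 5*√303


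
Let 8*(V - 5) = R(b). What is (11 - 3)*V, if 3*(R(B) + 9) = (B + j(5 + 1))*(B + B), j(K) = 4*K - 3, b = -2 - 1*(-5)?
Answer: 79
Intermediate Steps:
b = 3 (b = -2 + 5 = 3)
j(K) = -3 + 4*K
R(B) = -9 + 2*B*(21 + B)/3 (R(B) = -9 + ((B + (-3 + 4*(5 + 1)))*(B + B))/3 = -9 + ((B + (-3 + 4*6))*(2*B))/3 = -9 + ((B + (-3 + 24))*(2*B))/3 = -9 + ((B + 21)*(2*B))/3 = -9 + ((21 + B)*(2*B))/3 = -9 + (2*B*(21 + B))/3 = -9 + 2*B*(21 + B)/3)
V = 79/8 (V = 5 + (-9 + 14*3 + (⅔)*3²)/8 = 5 + (-9 + 42 + (⅔)*9)/8 = 5 + (-9 + 42 + 6)/8 = 5 + (⅛)*39 = 5 + 39/8 = 79/8 ≈ 9.8750)
(11 - 3)*V = (11 - 3)*(79/8) = 8*(79/8) = 79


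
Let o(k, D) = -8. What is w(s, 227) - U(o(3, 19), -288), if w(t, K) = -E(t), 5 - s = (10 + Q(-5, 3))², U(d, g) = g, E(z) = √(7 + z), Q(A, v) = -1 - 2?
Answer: 288 - I*√37 ≈ 288.0 - 6.0828*I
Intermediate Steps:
Q(A, v) = -3
s = -44 (s = 5 - (10 - 3)² = 5 - 1*7² = 5 - 1*49 = 5 - 49 = -44)
w(t, K) = -√(7 + t)
w(s, 227) - U(o(3, 19), -288) = -√(7 - 44) - 1*(-288) = -√(-37) + 288 = -I*√37 + 288 = 288 - I*√37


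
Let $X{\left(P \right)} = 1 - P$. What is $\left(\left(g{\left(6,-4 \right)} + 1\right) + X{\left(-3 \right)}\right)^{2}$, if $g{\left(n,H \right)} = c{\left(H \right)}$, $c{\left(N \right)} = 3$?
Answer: $64$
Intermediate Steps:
$g{\left(n,H \right)} = 3$
$\left(\left(g{\left(6,-4 \right)} + 1\right) + X{\left(-3 \right)}\right)^{2} = \left(\left(3 + 1\right) + \left(1 - -3\right)\right)^{2} = \left(4 + \left(1 + 3\right)\right)^{2} = \left(4 + 4\right)^{2} = 8^{2} = 64$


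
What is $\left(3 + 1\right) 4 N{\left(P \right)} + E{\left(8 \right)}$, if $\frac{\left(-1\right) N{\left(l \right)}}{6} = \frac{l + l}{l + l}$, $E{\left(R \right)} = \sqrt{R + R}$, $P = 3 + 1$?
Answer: $-92$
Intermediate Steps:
$P = 4$
$E{\left(R \right)} = \sqrt{2} \sqrt{R}$ ($E{\left(R \right)} = \sqrt{2 R} = \sqrt{2} \sqrt{R}$)
$N{\left(l \right)} = -6$ ($N{\left(l \right)} = - 6 \frac{l + l}{l + l} = - 6 \frac{2 l}{2 l} = - 6 \cdot 2 l \frac{1}{2 l} = \left(-6\right) 1 = -6$)
$\left(3 + 1\right) 4 N{\left(P \right)} + E{\left(8 \right)} = \left(3 + 1\right) 4 \left(-6\right) + \sqrt{2} \sqrt{8} = 4 \cdot 4 \left(-6\right) + \sqrt{2} \cdot 2 \sqrt{2} = 16 \left(-6\right) + 4 = -96 + 4 = -92$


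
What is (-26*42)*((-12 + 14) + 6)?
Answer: -8736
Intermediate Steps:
(-26*42)*((-12 + 14) + 6) = -1092*(2 + 6) = -1092*8 = -8736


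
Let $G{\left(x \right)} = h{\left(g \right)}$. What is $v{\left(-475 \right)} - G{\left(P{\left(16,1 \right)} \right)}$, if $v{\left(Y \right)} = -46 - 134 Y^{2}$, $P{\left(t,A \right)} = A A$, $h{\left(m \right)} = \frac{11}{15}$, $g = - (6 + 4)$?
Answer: $- \frac{453506951}{15} \approx -3.0234 \cdot 10^{7}$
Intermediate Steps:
$g = -10$ ($g = \left(-1\right) 10 = -10$)
$h{\left(m \right)} = \frac{11}{15}$ ($h{\left(m \right)} = 11 \cdot \frac{1}{15} = \frac{11}{15}$)
$P{\left(t,A \right)} = A^{2}$
$G{\left(x \right)} = \frac{11}{15}$
$v{\left(Y \right)} = -46 - 134 Y^{2}$
$v{\left(-475 \right)} - G{\left(P{\left(16,1 \right)} \right)} = \left(-46 - 134 \left(-475\right)^{2}\right) - \frac{11}{15} = \left(-46 - 30233750\right) - \frac{11}{15} = -30233796 - \frac{11}{15} = - \frac{453506951}{15}$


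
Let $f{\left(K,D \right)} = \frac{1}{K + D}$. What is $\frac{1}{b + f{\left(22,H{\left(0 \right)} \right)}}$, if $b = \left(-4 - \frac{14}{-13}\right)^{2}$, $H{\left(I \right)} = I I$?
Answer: $\frac{3718}{31937} \approx 0.11642$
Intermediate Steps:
$H{\left(I \right)} = I^{2}$
$f{\left(K,D \right)} = \frac{1}{D + K}$
$b = \frac{1444}{169}$ ($b = \left(-4 - - \frac{14}{13}\right)^{2} = \left(-4 + \frac{14}{13}\right)^{2} = \left(- \frac{38}{13}\right)^{2} = \frac{1444}{169} \approx 8.5444$)
$\frac{1}{b + f{\left(22,H{\left(0 \right)} \right)}} = \frac{1}{\frac{1444}{169} + \frac{1}{0^{2} + 22}} = \frac{1}{\frac{1444}{169} + \frac{1}{0 + 22}} = \frac{1}{\frac{1444}{169} + \frac{1}{22}} = \frac{1}{\frac{31937}{3718}} = \frac{3718}{31937}$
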